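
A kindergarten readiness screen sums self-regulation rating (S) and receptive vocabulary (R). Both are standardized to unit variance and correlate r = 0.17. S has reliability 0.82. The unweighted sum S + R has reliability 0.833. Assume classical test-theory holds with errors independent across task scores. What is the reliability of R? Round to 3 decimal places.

0.789

Var(S+R) = 2 + 2·0.17 = 2.340.
True-score variance = ρ_S + ρ_R + 2·0.17, so 0.833 = (0.82 + ρ_R + 0.34) / 2.340.
ρ_R = 0.833·2.340 − 0.82 − 0.34 = 0.789.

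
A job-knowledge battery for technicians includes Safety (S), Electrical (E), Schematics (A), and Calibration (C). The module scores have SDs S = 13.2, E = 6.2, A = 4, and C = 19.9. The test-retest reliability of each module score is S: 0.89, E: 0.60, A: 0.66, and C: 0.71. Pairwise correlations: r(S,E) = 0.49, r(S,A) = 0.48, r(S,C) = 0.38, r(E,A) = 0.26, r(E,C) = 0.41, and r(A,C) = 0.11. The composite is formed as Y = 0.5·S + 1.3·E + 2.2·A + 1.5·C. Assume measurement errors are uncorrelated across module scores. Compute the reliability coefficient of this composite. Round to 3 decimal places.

Var(Y) = 0.5²·13.2² + 1.3²·6.2² + 2.2²·4² + 1.5²·19.9² + 2·[0.65·13.2·6.2·0.49 + 1.1·13.2·4·0.48 + 0.75·13.2·19.9·0.38 + 2.86·6.2·4·0.26 + 1.95·6.2·19.9·0.41 + 3.3·4·19.9·0.11] = 1076.99 + 549.573 = 1626.56.
With uncorrelated errors the cross-covariances are all true-score covariance, so they carry over unchanged; only the diagonal terms shrink to ρᵢσᵢ².
True-score variance = [0.5²·13.2²·0.89 + 1.3²·6.2²·0.60 + 2.2²·4²·0.66 + 1.5²·19.9²·0.71] + 549.573 = 761.483 + 549.573 = 1311.06.
Reliability = 1311.06 / 1626.56 = 0.806.

0.806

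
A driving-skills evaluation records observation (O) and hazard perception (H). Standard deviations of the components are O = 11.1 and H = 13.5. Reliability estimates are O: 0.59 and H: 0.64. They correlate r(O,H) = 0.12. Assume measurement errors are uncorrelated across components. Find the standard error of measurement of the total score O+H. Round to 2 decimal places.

10.78

Var(total) = 305.46 + 35.964 = 341.424.
True-score variance = 189.334 + 35.964 = 225.298, so reliability = 0.6599.
Error variance = 341.424 − 225.298 = 116.126; SEM = √116.126 = 10.78.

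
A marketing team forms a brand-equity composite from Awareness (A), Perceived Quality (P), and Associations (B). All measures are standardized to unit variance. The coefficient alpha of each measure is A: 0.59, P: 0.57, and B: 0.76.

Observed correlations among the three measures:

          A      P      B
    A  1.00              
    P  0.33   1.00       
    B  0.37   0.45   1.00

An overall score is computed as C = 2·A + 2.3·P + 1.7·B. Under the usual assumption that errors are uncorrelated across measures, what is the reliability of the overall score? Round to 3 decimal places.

0.783

Var(C) = 2² + 2.3² + 1.7² + 2·[4.6·0.33 + 3.4·0.37 + 3.91·0.45] = 12.18 + 9.071 = 21.251.
Under uncorrelated errors the observed covariances equal the true-score covariances, so only the own-variance terms attenuate.
True-score variance = [2²·0.59 + 2.3²·0.57 + 1.7²·0.76] + 9.071 = 7.5717 + 9.071 = 16.6427.
Reliability = 16.6427 / 21.251 = 0.783.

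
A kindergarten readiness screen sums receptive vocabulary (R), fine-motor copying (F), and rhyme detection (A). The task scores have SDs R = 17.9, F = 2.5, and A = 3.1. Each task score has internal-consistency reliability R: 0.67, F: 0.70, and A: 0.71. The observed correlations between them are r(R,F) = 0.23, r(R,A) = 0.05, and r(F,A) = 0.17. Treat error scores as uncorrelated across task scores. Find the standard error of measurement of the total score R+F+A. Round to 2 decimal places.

Var(total) = 336.27 + 28.769 = 365.039.
True-score variance = 225.873 + 28.769 = 254.642, so reliability = 0.6976.
Error variance = 365.039 − 254.642 = 110.397; SEM = √110.397 = 10.51.

10.51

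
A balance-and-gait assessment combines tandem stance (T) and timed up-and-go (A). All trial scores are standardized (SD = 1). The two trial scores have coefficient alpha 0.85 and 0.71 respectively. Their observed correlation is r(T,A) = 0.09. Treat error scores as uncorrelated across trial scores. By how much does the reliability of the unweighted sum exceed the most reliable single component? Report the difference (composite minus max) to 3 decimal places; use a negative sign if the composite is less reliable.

Var(sum) = 2 + 0.18 = 2.18; true-score variance = 1.56 + 0.18 = 1.74; composite reliability = 0.7982.
Max component reliability = 0.8500.
Difference = 0.7982 − 0.8500 = -0.052.

-0.052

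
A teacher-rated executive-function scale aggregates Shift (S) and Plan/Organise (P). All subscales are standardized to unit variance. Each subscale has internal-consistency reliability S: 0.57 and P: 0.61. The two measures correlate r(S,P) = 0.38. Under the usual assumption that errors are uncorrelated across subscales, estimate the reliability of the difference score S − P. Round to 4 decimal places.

0.3387

Var(S−P) = 1 + 1 − 2·0.38 = 2 − 0.76 = 1.24.
With uncorrelated errors the cross-covariances are all true-score covariance, so they carry over unchanged; only the diagonal terms shrink to ρᵢσᵢ².
True-score variance = [0.57 + 0.61] − 0.76 = 1.18 − 0.76 = 0.42.
Reliability = 0.42 / 1.24 = 0.3387.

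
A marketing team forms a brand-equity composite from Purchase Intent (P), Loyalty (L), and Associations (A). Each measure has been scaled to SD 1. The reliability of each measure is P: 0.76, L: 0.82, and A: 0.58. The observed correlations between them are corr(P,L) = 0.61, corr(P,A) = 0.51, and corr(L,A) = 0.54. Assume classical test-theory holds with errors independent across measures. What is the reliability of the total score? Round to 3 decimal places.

Var(P+L+A) = 3 + 2·[0.61 + 0.51 + 0.54] = 3 + 3.32 = 6.32.
Under uncorrelated errors the observed covariances equal the true-score covariances, so only the own-variance terms attenuate.
True-score variance = [0.76 + 0.82 + 0.58] + 3.32 = 2.16 + 3.32 = 5.48.
Reliability = 5.48 / 6.32 = 0.867.

0.867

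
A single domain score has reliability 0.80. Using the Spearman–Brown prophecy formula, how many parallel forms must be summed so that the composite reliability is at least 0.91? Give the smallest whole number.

k ≥ ρ*(1−ρ₁)/(ρ₁(1−ρ*)) = 0.91·0.20 / (0.80·0.09) = 2.528.
Smallest integer k = 3.

3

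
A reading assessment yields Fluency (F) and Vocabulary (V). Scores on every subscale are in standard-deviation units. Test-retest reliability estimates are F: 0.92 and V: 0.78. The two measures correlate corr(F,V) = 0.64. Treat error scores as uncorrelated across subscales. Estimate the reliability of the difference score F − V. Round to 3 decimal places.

0.583

Var(F−V) = 1 + 1 − 2·0.64 = 2 − 1.28 = 0.72.
Under uncorrelated errors the observed covariances equal the true-score covariances, so only the own-variance terms attenuate.
True-score variance = [0.92 + 0.78] − 1.28 = 1.7 − 1.28 = 0.42.
Reliability = 0.42 / 0.72 = 0.583.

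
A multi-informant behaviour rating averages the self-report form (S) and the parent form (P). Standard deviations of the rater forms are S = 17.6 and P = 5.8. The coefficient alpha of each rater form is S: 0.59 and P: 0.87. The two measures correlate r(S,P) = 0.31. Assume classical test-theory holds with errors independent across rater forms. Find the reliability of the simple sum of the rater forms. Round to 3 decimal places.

0.677

Var(S+P) = 17.6² + 5.8² + 2·[17.6·5.8·0.31] = 343.4 + 63.2896 = 406.69.
Because errors are independent across components, Cov(Tᵢ,Tⱼ) = Cov(Xᵢ,Xⱼ); the off-diagonal part of the true-score variance is the same as above.
True-score variance = [17.6²·0.59 + 5.8²·0.87] + 63.2896 = 212.025 + 63.2896 = 275.315.
Reliability = 275.315 / 406.69 = 0.677.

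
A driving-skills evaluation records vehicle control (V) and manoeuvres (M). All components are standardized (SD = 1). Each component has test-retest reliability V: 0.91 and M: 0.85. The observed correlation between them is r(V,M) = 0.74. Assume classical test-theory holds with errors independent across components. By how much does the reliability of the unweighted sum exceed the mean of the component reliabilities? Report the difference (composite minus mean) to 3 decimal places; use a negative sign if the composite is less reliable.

0.051

Var(sum) = 2 + 1.48 = 3.48; true-score variance = 1.76 + 1.48 = 3.24; composite reliability = 0.9310.
Mean component reliability = 0.8800.
Difference = 0.9310 − 0.8800 = 0.051.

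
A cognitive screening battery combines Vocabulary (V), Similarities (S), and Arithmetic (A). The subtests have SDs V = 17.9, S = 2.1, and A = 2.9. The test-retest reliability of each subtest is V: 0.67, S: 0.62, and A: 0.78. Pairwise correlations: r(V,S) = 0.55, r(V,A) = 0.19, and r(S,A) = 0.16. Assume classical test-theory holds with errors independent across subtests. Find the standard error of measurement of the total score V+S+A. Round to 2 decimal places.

Var(total) = 333.23 + 63.0236 = 396.254.
True-score variance = 223.969 + 63.0236 = 286.992, so reliability = 0.7243.
Error variance = 396.254 − 286.992 = 109.261; SEM = √109.261 = 10.45.

10.45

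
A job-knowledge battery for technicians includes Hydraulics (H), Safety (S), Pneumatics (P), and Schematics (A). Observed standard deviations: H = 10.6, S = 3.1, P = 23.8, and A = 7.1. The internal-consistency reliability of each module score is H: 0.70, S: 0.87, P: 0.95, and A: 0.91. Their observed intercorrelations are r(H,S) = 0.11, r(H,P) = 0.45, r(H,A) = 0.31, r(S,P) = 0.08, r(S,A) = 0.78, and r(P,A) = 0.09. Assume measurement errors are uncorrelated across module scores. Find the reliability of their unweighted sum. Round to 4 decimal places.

Var(H+S+P+A) = 10.6² + 3.1² + 23.8² + 7.1² + 2·[10.6·3.1·0.11 + 10.6·23.8·0.45 + 10.6·7.1·0.31 + 3.1·23.8·0.08 + 3.1·7.1·0.78 + 23.8·7.1·0.09] = 738.82 + 357.499 = 1096.32.
Because errors are independent across components, Cov(Tᵢ,Tⱼ) = Cov(Xᵢ,Xⱼ); the off-diagonal part of the true-score variance is the same as above.
True-score variance = [10.6²·0.70 + 3.1²·0.87 + 23.8²·0.95 + 7.1²·0.91] + 357.499 = 671.004 + 357.499 = 1028.5.
Reliability = 1028.5 / 1096.32 = 0.9381.

0.9381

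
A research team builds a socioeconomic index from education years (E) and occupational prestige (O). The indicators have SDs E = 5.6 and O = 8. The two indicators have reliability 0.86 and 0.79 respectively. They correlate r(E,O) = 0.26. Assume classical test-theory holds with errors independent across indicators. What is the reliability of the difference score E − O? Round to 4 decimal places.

0.7526

Var(E−O) = 5.6² + 8² − 2·5.6·8·0.26 = 95.36 − 23.296 = 72.064.
With uncorrelated errors the cross-covariances are all true-score covariance, so they carry over unchanged; only the diagonal terms shrink to ρᵢσᵢ².
True-score variance = [5.6²·0.86 + 8²·0.79] − 23.296 = 77.5296 − 23.296 = 54.2336.
Reliability = 54.2336 / 72.064 = 0.7526.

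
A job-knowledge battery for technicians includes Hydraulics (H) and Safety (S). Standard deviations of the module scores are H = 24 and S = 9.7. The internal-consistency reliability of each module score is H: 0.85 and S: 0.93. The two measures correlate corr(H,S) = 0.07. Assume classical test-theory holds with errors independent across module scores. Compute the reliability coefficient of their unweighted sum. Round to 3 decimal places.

0.868

Var(H+S) = 24² + 9.7² + 2·[24·9.7·0.07] = 670.09 + 32.592 = 702.682.
With uncorrelated errors the cross-covariances are all true-score covariance, so they carry over unchanged; only the diagonal terms shrink to ρᵢσᵢ².
True-score variance = [24²·0.85 + 9.7²·0.93] + 32.592 = 577.104 + 32.592 = 609.696.
Reliability = 609.696 / 702.682 = 0.868.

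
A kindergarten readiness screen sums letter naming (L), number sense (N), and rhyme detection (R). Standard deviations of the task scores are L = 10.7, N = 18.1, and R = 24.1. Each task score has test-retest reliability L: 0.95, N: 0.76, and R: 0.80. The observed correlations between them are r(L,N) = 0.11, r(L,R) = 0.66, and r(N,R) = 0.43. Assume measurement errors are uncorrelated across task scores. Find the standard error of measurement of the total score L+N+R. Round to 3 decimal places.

14.160

Var(total) = 1022.91 + 758.136 = 1781.05.
True-score variance = 822.397 + 758.136 = 1580.53, so reliability = 0.8874.
Error variance = 1781.05 − 1580.53 = 200.513; SEM = √200.513 = 14.160.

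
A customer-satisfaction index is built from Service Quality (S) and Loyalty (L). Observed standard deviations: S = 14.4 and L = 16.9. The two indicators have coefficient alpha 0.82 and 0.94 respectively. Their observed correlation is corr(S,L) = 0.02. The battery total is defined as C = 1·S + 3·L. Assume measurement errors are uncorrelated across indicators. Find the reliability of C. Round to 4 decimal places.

0.9318

Var(C) = 14.4² + 3²·16.9² + 2·[3·14.4·16.9·0.02] = 2777.85 + 29.2032 = 2807.05.
Under uncorrelated errors the observed covariances equal the true-score covariances, so only the own-variance terms attenuate.
True-score variance = [14.4²·0.82 + 3²·16.9²·0.94] + 29.2032 = 2586.3 + 29.2032 = 2615.5.
Reliability = 2615.5 / 2807.05 = 0.9318.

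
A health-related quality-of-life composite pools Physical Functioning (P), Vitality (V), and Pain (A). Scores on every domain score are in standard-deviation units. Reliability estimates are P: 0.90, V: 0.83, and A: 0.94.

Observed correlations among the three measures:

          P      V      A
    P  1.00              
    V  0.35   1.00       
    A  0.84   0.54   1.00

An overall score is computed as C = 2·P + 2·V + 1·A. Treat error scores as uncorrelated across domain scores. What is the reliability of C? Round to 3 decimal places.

0.934

Var(C) = 2² + 2² + 1 + 2·[4·0.35 + 2·0.84 + 2·0.54] = 9 + 8.32 = 17.32.
With uncorrelated errors the cross-covariances are all true-score covariance, so they carry over unchanged; only the diagonal terms shrink to ρᵢσᵢ².
True-score variance = [2²·0.90 + 2²·0.83 + 0.94] + 8.32 = 7.86 + 8.32 = 16.18.
Reliability = 16.18 / 17.32 = 0.934.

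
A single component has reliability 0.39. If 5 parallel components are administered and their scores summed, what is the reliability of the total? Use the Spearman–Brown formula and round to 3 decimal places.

0.762

ρ_k = kρ / (1 + (k−1)ρ) = 5·0.39 / (1 + 4·0.39) = 1.950 / 2.560 = 0.762.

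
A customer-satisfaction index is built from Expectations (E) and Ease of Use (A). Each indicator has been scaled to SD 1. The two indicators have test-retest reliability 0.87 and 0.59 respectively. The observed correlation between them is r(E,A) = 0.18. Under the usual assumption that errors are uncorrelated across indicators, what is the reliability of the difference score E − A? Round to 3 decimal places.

0.671

Var(E−A) = 1 + 1 − 2·0.18 = 2 − 0.36 = 1.64.
Because errors are independent across components, Cov(Tᵢ,Tⱼ) = Cov(Xᵢ,Xⱼ); the off-diagonal part of the true-score variance is the same as above.
True-score variance = [0.87 + 0.59] − 0.36 = 1.46 − 0.36 = 1.1.
Reliability = 1.1 / 1.64 = 0.671.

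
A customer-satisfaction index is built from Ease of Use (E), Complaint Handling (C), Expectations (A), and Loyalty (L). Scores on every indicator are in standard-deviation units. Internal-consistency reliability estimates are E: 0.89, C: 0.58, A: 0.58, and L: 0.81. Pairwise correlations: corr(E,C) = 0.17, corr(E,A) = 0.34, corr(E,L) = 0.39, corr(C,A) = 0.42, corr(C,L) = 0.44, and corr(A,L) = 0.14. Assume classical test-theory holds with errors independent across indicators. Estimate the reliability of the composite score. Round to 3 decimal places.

Var(E+C+A+L) = 4 + 2·[0.17 + 0.34 + 0.39 + 0.42 + 0.44 + 0.14] = 4 + 3.8 = 7.8.
Under uncorrelated errors the observed covariances equal the true-score covariances, so only the own-variance terms attenuate.
True-score variance = [0.89 + 0.58 + 0.58 + 0.81] + 3.8 = 2.86 + 3.8 = 6.66.
Reliability = 6.66 / 7.8 = 0.854.

0.854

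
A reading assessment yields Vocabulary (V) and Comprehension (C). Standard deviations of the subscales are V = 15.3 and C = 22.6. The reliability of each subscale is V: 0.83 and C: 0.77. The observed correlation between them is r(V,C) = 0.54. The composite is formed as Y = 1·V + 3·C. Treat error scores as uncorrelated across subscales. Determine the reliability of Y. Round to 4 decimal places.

0.8157

Var(Y) = 15.3² + 3²·22.6² + 2·[3·15.3·22.6·0.54] = 4830.93 + 1120.33 = 5951.26.
With uncorrelated errors the cross-covariances are all true-score covariance, so they carry over unchanged; only the diagonal terms shrink to ρᵢσᵢ².
True-score variance = [15.3²·0.83 + 3²·22.6²·0.77] + 1120.33 = 3733.86 + 1120.33 = 4854.19.
Reliability = 4854.19 / 5951.26 = 0.8157.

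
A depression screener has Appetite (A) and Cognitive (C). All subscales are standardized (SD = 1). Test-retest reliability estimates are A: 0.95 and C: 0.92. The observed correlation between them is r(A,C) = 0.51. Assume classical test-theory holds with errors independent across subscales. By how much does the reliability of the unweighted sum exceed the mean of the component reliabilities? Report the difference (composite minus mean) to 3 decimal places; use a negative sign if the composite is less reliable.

Var(sum) = 2 + 1.02 = 3.02; true-score variance = 1.87 + 1.02 = 2.89; composite reliability = 0.9570.
Mean component reliability = 0.9350.
Difference = 0.9570 − 0.9350 = 0.022.

0.022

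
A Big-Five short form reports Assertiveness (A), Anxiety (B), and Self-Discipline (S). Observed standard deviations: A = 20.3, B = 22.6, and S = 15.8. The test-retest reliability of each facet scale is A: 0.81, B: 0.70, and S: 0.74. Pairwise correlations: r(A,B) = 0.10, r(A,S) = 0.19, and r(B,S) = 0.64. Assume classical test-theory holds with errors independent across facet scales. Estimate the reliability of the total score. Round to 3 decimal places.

0.839

Var(A+B+S) = 20.3² + 22.6² + 15.8² + 2·[20.3·22.6·0.10 + 20.3·15.8·0.19 + 22.6·15.8·0.64] = 1172.49 + 670.7 = 1843.19.
Because errors are independent across components, Cov(Tᵢ,Tⱼ) = Cov(Xᵢ,Xⱼ); the off-diagonal part of the true-score variance is the same as above.
True-score variance = [20.3²·0.81 + 22.6²·0.70 + 15.8²·0.74] + 670.7 = 876.059 + 670.7 = 1546.76.
Reliability = 1546.76 / 1843.19 = 0.839.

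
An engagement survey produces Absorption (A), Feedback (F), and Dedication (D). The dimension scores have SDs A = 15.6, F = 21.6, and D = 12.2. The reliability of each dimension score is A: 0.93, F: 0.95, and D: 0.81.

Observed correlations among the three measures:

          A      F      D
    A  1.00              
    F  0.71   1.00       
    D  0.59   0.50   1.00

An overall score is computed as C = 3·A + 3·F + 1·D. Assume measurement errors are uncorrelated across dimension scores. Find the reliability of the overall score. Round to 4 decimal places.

Var(C) = 3²·15.6² + 3²·21.6² + 12.2² + 2·[9·15.6·21.6·0.71 + 3·15.6·12.2·0.59 + 3·21.6·12.2·0.50] = 6538.12 + 5770.64 = 12308.8.
With uncorrelated errors the cross-covariances are all true-score covariance, so they carry over unchanged; only the diagonal terms shrink to ρᵢσᵢ².
True-score variance = [3²·15.6²·0.93 + 3²·21.6²·0.95 + 12.2²·0.81] + 5770.64 = 6146.57 + 5770.64 = 11917.2.
Reliability = 11917.2 / 12308.8 = 0.9682.

0.9682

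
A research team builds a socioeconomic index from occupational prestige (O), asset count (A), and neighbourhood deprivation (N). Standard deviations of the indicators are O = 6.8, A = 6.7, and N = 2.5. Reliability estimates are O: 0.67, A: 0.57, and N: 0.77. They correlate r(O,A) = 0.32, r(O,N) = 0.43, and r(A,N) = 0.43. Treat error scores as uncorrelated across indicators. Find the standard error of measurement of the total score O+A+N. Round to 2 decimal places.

6.00

Var(total) = 97.38 + 58.1834 = 155.563.
True-score variance = 61.3806 + 58.1834 = 119.564, so reliability = 0.7686.
Error variance = 155.563 − 119.564 = 35.9994; SEM = √35.9994 = 6.00.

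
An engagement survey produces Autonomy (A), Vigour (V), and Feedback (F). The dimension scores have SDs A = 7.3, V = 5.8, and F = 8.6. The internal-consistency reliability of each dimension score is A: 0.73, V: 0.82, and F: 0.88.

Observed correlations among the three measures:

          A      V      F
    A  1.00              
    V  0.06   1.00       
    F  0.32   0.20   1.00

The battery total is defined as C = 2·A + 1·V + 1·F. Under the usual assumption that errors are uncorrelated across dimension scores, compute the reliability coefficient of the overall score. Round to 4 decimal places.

Var(C) = 2²·7.3² + 5.8² + 8.6² + 2·[2·7.3·5.8·0.06 + 2·7.3·8.6·0.32 + 5.8·8.6·0.20] = 320.76 + 110.472 = 431.232.
Under uncorrelated errors the observed covariances equal the true-score covariances, so only the own-variance terms attenuate.
True-score variance = [2²·7.3²·0.73 + 5.8²·0.82 + 8.6²·0.88] + 110.472 = 248.276 + 110.472 = 358.748.
Reliability = 358.748 / 431.232 = 0.8319.

0.8319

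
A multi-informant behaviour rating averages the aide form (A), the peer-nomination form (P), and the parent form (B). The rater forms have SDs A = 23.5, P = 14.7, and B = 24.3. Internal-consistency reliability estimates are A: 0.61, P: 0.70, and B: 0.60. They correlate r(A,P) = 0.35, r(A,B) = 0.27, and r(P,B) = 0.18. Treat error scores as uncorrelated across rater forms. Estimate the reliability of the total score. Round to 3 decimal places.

Var(A+P+B) = 23.5² + 14.7² + 24.3² + 2·[23.5·14.7·0.35 + 23.5·24.3·0.27 + 14.7·24.3·0.18] = 1358.83 + 678.778 = 2037.61.
Because errors are independent across components, Cov(Tᵢ,Tⱼ) = Cov(Xᵢ,Xⱼ); the off-diagonal part of the true-score variance is the same as above.
True-score variance = [23.5²·0.61 + 14.7²·0.70 + 24.3²·0.60] + 678.778 = 842.429 + 678.778 = 1521.21.
Reliability = 1521.21 / 2037.61 = 0.747.

0.747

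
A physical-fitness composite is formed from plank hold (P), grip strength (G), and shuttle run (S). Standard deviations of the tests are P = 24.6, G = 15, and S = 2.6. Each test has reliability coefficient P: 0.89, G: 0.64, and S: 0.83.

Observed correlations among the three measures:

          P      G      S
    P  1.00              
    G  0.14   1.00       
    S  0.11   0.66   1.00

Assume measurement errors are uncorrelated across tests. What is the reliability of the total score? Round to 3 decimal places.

0.852

Var(P+G+S) = 24.6² + 15² + 2.6² + 2·[24.6·15·0.14 + 24.6·2.6·0.11 + 15·2.6·0.66] = 836.92 + 168.871 = 1005.79.
With uncorrelated errors the cross-covariances are all true-score covariance, so they carry over unchanged; only the diagonal terms shrink to ρᵢσᵢ².
True-score variance = [24.6²·0.89 + 15²·0.64 + 2.6²·0.83] + 168.871 = 688.203 + 168.871 = 857.074.
Reliability = 857.074 / 1005.79 = 0.852.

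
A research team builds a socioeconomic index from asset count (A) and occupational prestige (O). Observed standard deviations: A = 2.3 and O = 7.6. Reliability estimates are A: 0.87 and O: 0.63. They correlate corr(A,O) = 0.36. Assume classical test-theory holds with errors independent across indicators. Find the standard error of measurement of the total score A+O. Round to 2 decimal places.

4.70

Var(total) = 63.05 + 12.5856 = 75.6356.
True-score variance = 40.9911 + 12.5856 = 53.5767, so reliability = 0.7084.
Error variance = 75.6356 − 53.5767 = 22.0589; SEM = √22.0589 = 4.70.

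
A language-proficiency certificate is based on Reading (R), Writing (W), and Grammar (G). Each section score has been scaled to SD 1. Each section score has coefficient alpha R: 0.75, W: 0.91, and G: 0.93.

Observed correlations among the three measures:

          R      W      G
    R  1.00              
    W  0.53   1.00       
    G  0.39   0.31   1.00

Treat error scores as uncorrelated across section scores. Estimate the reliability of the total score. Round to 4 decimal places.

Var(R+W+G) = 3 + 2·[0.53 + 0.39 + 0.31] = 3 + 2.46 = 5.46.
Under uncorrelated errors the observed covariances equal the true-score covariances, so only the own-variance terms attenuate.
True-score variance = [0.75 + 0.91 + 0.93] + 2.46 = 2.59 + 2.46 = 5.05.
Reliability = 5.05 / 5.46 = 0.9249.

0.9249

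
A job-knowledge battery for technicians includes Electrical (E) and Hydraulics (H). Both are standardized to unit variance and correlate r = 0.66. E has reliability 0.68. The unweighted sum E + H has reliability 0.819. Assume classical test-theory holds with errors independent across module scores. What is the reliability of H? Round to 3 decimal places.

Var(E+H) = 2 + 2·0.66 = 3.320.
True-score variance = ρ_E + ρ_H + 2·0.66, so 0.819 = (0.68 + ρ_H + 1.32) / 3.320.
ρ_H = 0.819·3.320 − 0.68 − 1.32 = 0.719.

0.719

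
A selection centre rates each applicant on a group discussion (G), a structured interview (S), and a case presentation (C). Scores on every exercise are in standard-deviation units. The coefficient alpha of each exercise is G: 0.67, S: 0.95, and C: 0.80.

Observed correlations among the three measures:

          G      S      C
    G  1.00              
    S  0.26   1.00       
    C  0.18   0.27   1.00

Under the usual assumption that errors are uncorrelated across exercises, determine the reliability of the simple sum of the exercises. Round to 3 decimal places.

Var(G+S+C) = 3 + 2·[0.26 + 0.18 + 0.27] = 3 + 1.42 = 4.42.
Under uncorrelated errors the observed covariances equal the true-score covariances, so only the own-variance terms attenuate.
True-score variance = [0.67 + 0.95 + 0.80] + 1.42 = 2.42 + 1.42 = 3.84.
Reliability = 3.84 / 4.42 = 0.869.

0.869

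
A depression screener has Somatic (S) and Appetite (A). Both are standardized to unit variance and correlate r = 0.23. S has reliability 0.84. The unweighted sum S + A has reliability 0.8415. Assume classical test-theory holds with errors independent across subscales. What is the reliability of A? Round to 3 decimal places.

0.770

Var(S+A) = 2 + 2·0.23 = 2.460.
True-score variance = ρ_S + ρ_A + 2·0.23, so 0.8415 = (0.84 + ρ_A + 0.46) / 2.460.
ρ_A = 0.8415·2.460 − 0.84 − 0.46 = 0.770.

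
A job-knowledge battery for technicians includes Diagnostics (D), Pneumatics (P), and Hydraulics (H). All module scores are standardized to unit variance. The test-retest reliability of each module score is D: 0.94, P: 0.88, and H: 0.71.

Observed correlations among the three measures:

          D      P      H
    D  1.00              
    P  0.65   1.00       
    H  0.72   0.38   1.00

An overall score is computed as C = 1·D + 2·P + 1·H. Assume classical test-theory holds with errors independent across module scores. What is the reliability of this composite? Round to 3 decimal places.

Var(C) = 1 + 2² + 1 + 2·[2·0.65 + 0.72 + 2·0.38] = 6 + 5.56 = 11.56.
Under uncorrelated errors the observed covariances equal the true-score covariances, so only the own-variance terms attenuate.
True-score variance = [0.94 + 2²·0.88 + 0.71] + 5.56 = 5.17 + 5.56 = 10.73.
Reliability = 10.73 / 11.56 = 0.928.

0.928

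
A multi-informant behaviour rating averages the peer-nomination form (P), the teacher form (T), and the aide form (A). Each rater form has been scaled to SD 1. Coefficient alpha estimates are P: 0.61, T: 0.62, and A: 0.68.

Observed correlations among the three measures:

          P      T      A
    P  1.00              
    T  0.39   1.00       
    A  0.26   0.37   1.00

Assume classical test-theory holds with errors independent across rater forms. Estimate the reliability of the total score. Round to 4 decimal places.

Var(P+T+A) = 3 + 2·[0.39 + 0.26 + 0.37] = 3 + 2.04 = 5.04.
Because errors are independent across components, Cov(Tᵢ,Tⱼ) = Cov(Xᵢ,Xⱼ); the off-diagonal part of the true-score variance is the same as above.
True-score variance = [0.61 + 0.62 + 0.68] + 2.04 = 1.91 + 2.04 = 3.95.
Reliability = 3.95 / 5.04 = 0.7837.

0.7837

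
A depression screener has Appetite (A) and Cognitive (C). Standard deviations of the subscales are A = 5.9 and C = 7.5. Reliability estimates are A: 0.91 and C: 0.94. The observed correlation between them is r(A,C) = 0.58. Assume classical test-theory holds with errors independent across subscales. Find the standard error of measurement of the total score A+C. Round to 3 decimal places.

Var(total) = 91.06 + 51.33 = 142.39.
True-score variance = 84.5521 + 51.33 = 135.882, so reliability = 0.9543.
Error variance = 142.39 − 135.882 = 6.5079; SEM = √6.5079 = 2.551.

2.551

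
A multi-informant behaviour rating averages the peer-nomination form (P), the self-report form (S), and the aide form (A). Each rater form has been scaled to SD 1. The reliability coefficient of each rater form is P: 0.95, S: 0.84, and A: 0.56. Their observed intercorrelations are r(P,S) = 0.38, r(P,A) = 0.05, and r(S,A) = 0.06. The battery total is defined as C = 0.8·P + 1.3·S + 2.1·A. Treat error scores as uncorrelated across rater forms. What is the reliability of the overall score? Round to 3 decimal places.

0.721

Var(C) = 0.8² + 1.3² + 2.1² + 2·[1.04·0.38 + 1.68·0.05 + 2.73·0.06] = 6.74 + 1.286 = 8.026.
Because errors are independent across components, Cov(Tᵢ,Tⱼ) = Cov(Xᵢ,Xⱼ); the off-diagonal part of the true-score variance is the same as above.
True-score variance = [0.8²·0.95 + 1.3²·0.84 + 2.1²·0.56] + 1.286 = 4.4972 + 1.286 = 5.7832.
Reliability = 5.7832 / 8.026 = 0.721.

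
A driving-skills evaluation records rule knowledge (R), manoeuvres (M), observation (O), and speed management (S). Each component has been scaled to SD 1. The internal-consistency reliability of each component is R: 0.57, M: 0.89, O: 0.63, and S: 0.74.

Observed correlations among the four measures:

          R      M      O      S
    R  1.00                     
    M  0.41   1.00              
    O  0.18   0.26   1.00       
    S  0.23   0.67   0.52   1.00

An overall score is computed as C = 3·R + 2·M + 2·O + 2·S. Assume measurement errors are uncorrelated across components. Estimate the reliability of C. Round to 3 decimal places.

0.839

Var(C) = 3² + 2² + 2² + 2² + 2·[6·0.41 + 6·0.18 + 6·0.23 + 4·0.26 + 4·0.67 + 4·0.52] = 21 + 21.44 = 42.44.
With uncorrelated errors the cross-covariances are all true-score covariance, so they carry over unchanged; only the diagonal terms shrink to ρᵢσᵢ².
True-score variance = [3²·0.57 + 2²·0.89 + 2²·0.63 + 2²·0.74] + 21.44 = 14.17 + 21.44 = 35.61.
Reliability = 35.61 / 42.44 = 0.839.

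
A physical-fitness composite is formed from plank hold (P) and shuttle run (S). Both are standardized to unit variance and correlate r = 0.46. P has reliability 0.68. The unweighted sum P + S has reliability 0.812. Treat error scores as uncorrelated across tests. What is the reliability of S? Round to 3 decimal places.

Var(P+S) = 2 + 2·0.46 = 2.920.
True-score variance = ρ_P + ρ_S + 2·0.46, so 0.812 = (0.68 + ρ_S + 0.92) / 2.920.
ρ_S = 0.812·2.920 − 0.68 − 0.92 = 0.771.

0.771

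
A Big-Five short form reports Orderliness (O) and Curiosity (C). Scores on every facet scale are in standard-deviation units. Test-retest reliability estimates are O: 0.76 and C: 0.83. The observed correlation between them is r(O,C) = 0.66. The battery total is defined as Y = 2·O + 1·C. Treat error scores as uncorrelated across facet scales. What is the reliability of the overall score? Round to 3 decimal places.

Var(Y) = 2² + 1 + 2·[2·0.66] = 5 + 2.64 = 7.64.
Because errors are independent across components, Cov(Tᵢ,Tⱼ) = Cov(Xᵢ,Xⱼ); the off-diagonal part of the true-score variance is the same as above.
True-score variance = [2²·0.76 + 0.83] + 2.64 = 3.87 + 2.64 = 6.51.
Reliability = 6.51 / 7.64 = 0.852.

0.852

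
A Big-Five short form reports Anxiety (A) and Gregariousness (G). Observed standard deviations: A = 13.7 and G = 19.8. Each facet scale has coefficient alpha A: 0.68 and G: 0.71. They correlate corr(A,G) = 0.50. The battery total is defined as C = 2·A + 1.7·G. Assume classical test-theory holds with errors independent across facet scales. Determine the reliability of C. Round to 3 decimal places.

0.797

Var(C) = 2²·13.7² + 1.7²·19.8² + 2·[3.4·13.7·19.8·0.50] = 1883.76 + 922.284 = 2806.04.
Under uncorrelated errors the observed covariances equal the true-score covariances, so only the own-variance terms attenuate.
True-score variance = [2²·13.7²·0.68 + 1.7²·19.8²·0.71] + 922.284 = 1314.94 + 922.284 = 2237.23.
Reliability = 2237.23 / 2806.04 = 0.797.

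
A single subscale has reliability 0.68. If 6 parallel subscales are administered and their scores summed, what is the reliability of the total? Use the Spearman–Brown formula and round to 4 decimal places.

0.9273

ρ_k = kρ / (1 + (k−1)ρ) = 6·0.68 / (1 + 5·0.68) = 4.080 / 4.400 = 0.9273.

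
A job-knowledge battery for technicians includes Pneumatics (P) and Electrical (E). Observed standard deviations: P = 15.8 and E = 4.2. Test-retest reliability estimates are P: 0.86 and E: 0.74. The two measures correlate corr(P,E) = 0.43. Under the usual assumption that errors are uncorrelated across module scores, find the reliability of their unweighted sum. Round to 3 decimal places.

Var(P+E) = 15.8² + 4.2² + 2·[15.8·4.2·0.43] = 267.28 + 57.0696 = 324.35.
Because errors are independent across components, Cov(Tᵢ,Tⱼ) = Cov(Xᵢ,Xⱼ); the off-diagonal part of the true-score variance is the same as above.
True-score variance = [15.8²·0.86 + 4.2²·0.74] + 57.0696 = 227.744 + 57.0696 = 284.814.
Reliability = 284.814 / 324.35 = 0.878.

0.878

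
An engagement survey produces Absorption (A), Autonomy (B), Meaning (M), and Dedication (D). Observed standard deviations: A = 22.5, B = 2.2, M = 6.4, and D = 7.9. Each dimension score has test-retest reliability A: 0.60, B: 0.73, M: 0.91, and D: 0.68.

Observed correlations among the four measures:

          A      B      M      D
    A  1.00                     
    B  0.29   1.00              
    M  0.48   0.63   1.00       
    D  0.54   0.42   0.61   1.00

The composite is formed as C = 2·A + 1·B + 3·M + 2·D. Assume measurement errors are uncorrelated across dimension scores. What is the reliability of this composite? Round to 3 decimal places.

Var(C) = 2²·22.5² + 2.2² + 3²·6.4² + 2²·7.9² + 2·[2·22.5·2.2·0.29 + 6·22.5·6.4·0.48 + 4·22.5·7.9·0.54 + 3·2.2·6.4·0.63 + 2·2.2·7.9·0.42 + 6·6.4·7.9·0.61] = 2648.12 + 2107.26 = 4755.38.
Under uncorrelated errors the observed covariances equal the true-score covariances, so only the own-variance terms attenuate.
True-score variance = [2²·22.5²·0.60 + 2.2²·0.73 + 3²·6.4²·0.91 + 2²·7.9²·0.68] + 2107.26 = 1723.75 + 2107.26 = 3831.01.
Reliability = 3831.01 / 4755.38 = 0.806.

0.806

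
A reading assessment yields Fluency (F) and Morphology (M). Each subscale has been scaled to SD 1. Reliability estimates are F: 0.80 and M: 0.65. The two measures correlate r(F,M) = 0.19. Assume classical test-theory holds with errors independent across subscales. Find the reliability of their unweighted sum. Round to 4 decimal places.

0.7689

Var(F+M) = 2 + 2·[0.19] = 2 + 0.38 = 2.38.
Under uncorrelated errors the observed covariances equal the true-score covariances, so only the own-variance terms attenuate.
True-score variance = [0.80 + 0.65] + 0.38 = 1.45 + 0.38 = 1.83.
Reliability = 1.83 / 2.38 = 0.7689.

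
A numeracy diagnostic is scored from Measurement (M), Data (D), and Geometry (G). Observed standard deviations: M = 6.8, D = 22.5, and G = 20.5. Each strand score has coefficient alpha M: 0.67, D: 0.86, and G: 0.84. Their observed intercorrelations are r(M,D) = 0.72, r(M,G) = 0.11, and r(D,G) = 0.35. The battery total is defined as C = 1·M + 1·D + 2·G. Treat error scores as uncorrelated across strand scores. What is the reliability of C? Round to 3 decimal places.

0.888

Var(C) = 6.8² + 22.5² + 2²·20.5² + 2·[6.8·22.5·0.72 + 2·6.8·20.5·0.11 + 2·22.5·20.5·0.35] = 2233.49 + 927.406 = 3160.9.
Under uncorrelated errors the observed covariances equal the true-score covariances, so only the own-variance terms attenuate.
True-score variance = [6.8²·0.67 + 22.5²·0.86 + 2²·20.5²·0.84] + 927.406 = 1878.4 + 927.406 = 2805.8.
Reliability = 2805.8 / 3160.9 = 0.888.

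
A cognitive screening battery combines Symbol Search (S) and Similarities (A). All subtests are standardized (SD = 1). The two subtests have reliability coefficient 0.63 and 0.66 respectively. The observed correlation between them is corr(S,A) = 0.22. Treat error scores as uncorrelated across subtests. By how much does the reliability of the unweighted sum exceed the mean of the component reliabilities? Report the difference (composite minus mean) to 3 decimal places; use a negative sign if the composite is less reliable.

Var(sum) = 2 + 0.44 = 2.44; true-score variance = 1.29 + 0.44 = 1.73; composite reliability = 0.7090.
Mean component reliability = 0.6450.
Difference = 0.7090 − 0.6450 = 0.064.

0.064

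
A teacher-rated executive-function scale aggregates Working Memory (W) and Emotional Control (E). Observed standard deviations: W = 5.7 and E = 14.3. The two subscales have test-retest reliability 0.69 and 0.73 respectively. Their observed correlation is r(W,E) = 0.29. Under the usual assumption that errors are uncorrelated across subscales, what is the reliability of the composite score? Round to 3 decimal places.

0.770

Var(W+E) = 5.7² + 14.3² + 2·[5.7·14.3·0.29] = 236.98 + 47.2758 = 284.256.
With uncorrelated errors the cross-covariances are all true-score covariance, so they carry over unchanged; only the diagonal terms shrink to ρᵢσᵢ².
True-score variance = [5.7²·0.69 + 14.3²·0.73] + 47.2758 = 171.696 + 47.2758 = 218.972.
Reliability = 218.972 / 284.256 = 0.770.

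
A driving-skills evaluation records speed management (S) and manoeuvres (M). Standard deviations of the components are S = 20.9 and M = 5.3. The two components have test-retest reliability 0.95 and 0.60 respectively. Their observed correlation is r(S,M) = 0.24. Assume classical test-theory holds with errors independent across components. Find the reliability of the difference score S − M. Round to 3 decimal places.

0.920

Var(S−M) = 20.9² + 5.3² − 2·20.9·5.3·0.24 = 464.9 − 53.1696 = 411.73.
Because errors are independent across components, Cov(Tᵢ,Tⱼ) = Cov(Xᵢ,Xⱼ); the off-diagonal part of the true-score variance is the same as above.
True-score variance = [20.9²·0.95 + 5.3²·0.60] − 53.1696 = 431.823 − 53.1696 = 378.654.
Reliability = 378.654 / 411.73 = 0.920.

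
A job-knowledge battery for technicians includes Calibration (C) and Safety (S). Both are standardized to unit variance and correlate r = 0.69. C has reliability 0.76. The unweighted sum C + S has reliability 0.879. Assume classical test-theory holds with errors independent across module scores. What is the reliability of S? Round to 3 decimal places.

0.831

Var(C+S) = 2 + 2·0.69 = 3.380.
True-score variance = ρ_C + ρ_S + 2·0.69, so 0.879 = (0.76 + ρ_S + 1.38) / 3.380.
ρ_S = 0.879·3.380 − 0.76 − 1.38 = 0.831.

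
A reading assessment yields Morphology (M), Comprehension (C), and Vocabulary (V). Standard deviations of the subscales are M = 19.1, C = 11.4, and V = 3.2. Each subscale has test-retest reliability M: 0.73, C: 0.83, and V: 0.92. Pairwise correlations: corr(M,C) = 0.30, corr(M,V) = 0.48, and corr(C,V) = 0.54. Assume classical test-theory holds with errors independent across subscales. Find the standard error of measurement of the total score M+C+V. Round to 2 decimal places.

11.02

Var(total) = 505.01 + 228.718 = 733.728.
True-score variance = 383.599 + 228.718 = 612.317, so reliability = 0.8345.
Error variance = 733.728 − 612.317 = 121.411; SEM = √121.411 = 11.02.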